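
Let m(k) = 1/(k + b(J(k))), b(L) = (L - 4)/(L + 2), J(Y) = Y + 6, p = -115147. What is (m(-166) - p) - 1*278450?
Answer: -2128164775/13032 ≈ -1.6330e+5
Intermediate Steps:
J(Y) = 6 + Y
b(L) = (-4 + L)/(2 + L)
m(k) = 1/(k + (2 + k)/(8 + k)) (m(k) = 1/(k + (-4 + (6 + k))/(2 + (6 + k))) = 1/(k + (2 + k)/(8 + k)))
(m(-166) - p) - 1*278450 = ((8 - 166)/(2 - 166 - 166*(8 - 166)) - 1*(-115147)) - 1*278450 = (-158/(2 - 166 - 166*(-158)) + 115147) - 278450 = (-158/(2 - 166 + 26228) + 115147) - 278450 = (-158/26064 + 115147) - 278450 = ((1/26064)*(-158) + 115147) - 278450 = (-79/13032 + 115147) - 278450 = 1500595625/13032 - 278450 = -2128164775/13032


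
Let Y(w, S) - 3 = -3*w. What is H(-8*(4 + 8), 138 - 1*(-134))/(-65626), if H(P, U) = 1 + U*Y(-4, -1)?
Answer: -371/5966 ≈ -0.062186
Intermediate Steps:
Y(w, S) = 3 - 3*w
H(P, U) = 1 + 15*U (H(P, U) = 1 + U*(3 - 3*(-4)) = 1 + U*(3 + 12) = 1 + U*15 = 1 + 15*U)
H(-8*(4 + 8), 138 - 1*(-134))/(-65626) = (1 + 15*(138 - 1*(-134)))/(-65626) = (1 + 15*(138 + 134))*(-1/65626) = (1 + 15*272)*(-1/65626) = (1 + 4080)*(-1/65626) = 4081*(-1/65626) = -371/5966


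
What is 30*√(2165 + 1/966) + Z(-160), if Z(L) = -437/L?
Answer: 437/160 + 5*√2020283706/161 ≈ 1398.6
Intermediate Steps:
30*√(2165 + 1/966) + Z(-160) = 30*√(2165 + 1/966) - 437/(-160) = 30*√(2165 + 1/966) - 437*(-1/160) = 30*√(2091391/966) + 437/160 = 30*(√2020283706/966) + 437/160 = 5*√2020283706/161 + 437/160 = 437/160 + 5*√2020283706/161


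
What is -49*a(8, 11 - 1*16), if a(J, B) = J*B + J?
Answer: 1568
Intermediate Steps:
a(J, B) = J + B*J (a(J, B) = B*J + J = J + B*J)
-49*a(8, 11 - 1*16) = -392*(1 + (11 - 1*16)) = -392*(1 + (11 - 16)) = -392*(1 - 5) = -392*(-4) = -49*(-32) = 1568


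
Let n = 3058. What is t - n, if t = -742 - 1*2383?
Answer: -6183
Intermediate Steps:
t = -3125 (t = -742 - 2383 = -3125)
t - n = -3125 - 1*3058 = -3125 - 3058 = -6183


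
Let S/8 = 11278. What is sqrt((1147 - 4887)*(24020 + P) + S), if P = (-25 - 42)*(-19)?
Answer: 2*I*sqrt(23626399) ≈ 9721.4*I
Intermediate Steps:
S = 90224 (S = 8*11278 = 90224)
P = 1273 (P = -67*(-19) = 1273)
sqrt((1147 - 4887)*(24020 + P) + S) = sqrt((1147 - 4887)*(24020 + 1273) + 90224) = sqrt(-3740*25293 + 90224) = sqrt(-94595820 + 90224) = sqrt(-94505596) = 2*I*sqrt(23626399)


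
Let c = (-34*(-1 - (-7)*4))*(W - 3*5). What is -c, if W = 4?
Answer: -10098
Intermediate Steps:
c = 10098 (c = (-34*(-1 - (-7)*4))*(4 - 3*5) = (-34*(-1 - 1*(-28)))*(4 - 15) = -34*(-1 + 28)*(-11) = -34*27*(-11) = -918*(-11) = 10098)
-c = -1*10098 = -10098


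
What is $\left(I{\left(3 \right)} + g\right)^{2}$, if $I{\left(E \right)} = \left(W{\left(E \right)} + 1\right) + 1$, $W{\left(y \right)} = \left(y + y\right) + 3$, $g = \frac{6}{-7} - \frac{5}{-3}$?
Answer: $\frac{61504}{441} \approx 139.46$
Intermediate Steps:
$g = \frac{17}{21}$ ($g = 6 \left(- \frac{1}{7}\right) - - \frac{5}{3} = - \frac{6}{7} + \frac{5}{3} = \frac{17}{21} \approx 0.80952$)
$W{\left(y \right)} = 3 + 2 y$ ($W{\left(y \right)} = 2 y + 3 = 3 + 2 y$)
$I{\left(E \right)} = 5 + 2 E$ ($I{\left(E \right)} = \left(\left(3 + 2 E\right) + 1\right) + 1 = \left(4 + 2 E\right) + 1 = 5 + 2 E$)
$\left(I{\left(3 \right)} + g\right)^{2} = \left(\left(5 + 2 \cdot 3\right) + \frac{17}{21}\right)^{2} = \left(\left(5 + 6\right) + \frac{17}{21}\right)^{2} = \left(11 + \frac{17}{21}\right)^{2} = \left(\frac{248}{21}\right)^{2} = \frac{61504}{441}$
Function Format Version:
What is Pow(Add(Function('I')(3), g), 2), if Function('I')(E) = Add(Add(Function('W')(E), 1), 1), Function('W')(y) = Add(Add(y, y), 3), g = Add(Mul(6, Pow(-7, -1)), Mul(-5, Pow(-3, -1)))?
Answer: Rational(61504, 441) ≈ 139.46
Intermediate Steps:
g = Rational(17, 21) (g = Add(Mul(6, Rational(-1, 7)), Mul(-5, Rational(-1, 3))) = Add(Rational(-6, 7), Rational(5, 3)) = Rational(17, 21) ≈ 0.80952)
Function('W')(y) = Add(3, Mul(2, y)) (Function('W')(y) = Add(Mul(2, y), 3) = Add(3, Mul(2, y)))
Function('I')(E) = Add(5, Mul(2, E)) (Function('I')(E) = Add(Add(Add(3, Mul(2, E)), 1), 1) = Add(Add(4, Mul(2, E)), 1) = Add(5, Mul(2, E)))
Pow(Add(Function('I')(3), g), 2) = Pow(Add(Add(5, Mul(2, 3)), Rational(17, 21)), 2) = Pow(Add(Add(5, 6), Rational(17, 21)), 2) = Pow(Add(11, Rational(17, 21)), 2) = Pow(Rational(248, 21), 2) = Rational(61504, 441)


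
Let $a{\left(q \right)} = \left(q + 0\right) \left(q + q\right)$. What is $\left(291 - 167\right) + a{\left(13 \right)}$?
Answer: $462$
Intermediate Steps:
$a{\left(q \right)} = 2 q^{2}$ ($a{\left(q \right)} = q 2 q = 2 q^{2}$)
$\left(291 - 167\right) + a{\left(13 \right)} = \left(291 - 167\right) + 2 \cdot 13^{2} = 124 + 2 \cdot 169 = 124 + 338 = 462$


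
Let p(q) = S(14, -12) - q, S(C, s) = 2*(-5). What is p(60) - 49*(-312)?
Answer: 15218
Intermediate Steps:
S(C, s) = -10
p(q) = -10 - q
p(60) - 49*(-312) = (-10 - 1*60) - 49*(-312) = (-10 - 60) - 1*(-15288) = -70 + 15288 = 15218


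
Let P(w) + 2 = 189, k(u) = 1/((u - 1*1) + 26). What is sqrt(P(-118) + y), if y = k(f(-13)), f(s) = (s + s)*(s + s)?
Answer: 4*sqrt(5743293)/701 ≈ 13.675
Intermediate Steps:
f(s) = 4*s**2 (f(s) = (2*s)*(2*s) = 4*s**2)
k(u) = 1/(25 + u) (k(u) = 1/((u - 1) + 26) = 1/((-1 + u) + 26) = 1/(25 + u))
P(w) = 187 (P(w) = -2 + 189 = 187)
y = 1/701 (y = 1/(25 + 4*(-13)**2) = 1/(25 + 4*169) = 1/(25 + 676) = 1/701 ≈ 0.0014265)
sqrt(P(-118) + y) = sqrt(187 + 1/701) = sqrt(131088/701) = 4*sqrt(5743293)/701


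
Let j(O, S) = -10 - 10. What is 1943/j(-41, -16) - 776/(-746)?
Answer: -716979/7460 ≈ -96.110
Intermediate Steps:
j(O, S) = -20
1943/j(-41, -16) - 776/(-746) = 1943/(-20) - 776/(-746) = 1943*(-1/20) - 776*(-1/746) = -1943/20 + 388/373 = -716979/7460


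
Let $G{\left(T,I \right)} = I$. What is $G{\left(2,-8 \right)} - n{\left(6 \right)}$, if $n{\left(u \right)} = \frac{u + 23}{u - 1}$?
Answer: $- \frac{69}{5} \approx -13.8$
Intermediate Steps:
$n{\left(u \right)} = \frac{23 + u}{-1 + u}$
$G{\left(2,-8 \right)} - n{\left(6 \right)} = -8 - \frac{23 + 6}{-1 + 6} = -8 - \frac{1}{5} \cdot 29 = -8 - \frac{29}{5} = - \frac{69}{5}$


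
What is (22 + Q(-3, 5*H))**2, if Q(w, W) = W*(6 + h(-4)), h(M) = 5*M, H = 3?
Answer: 35344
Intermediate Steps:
Q(w, W) = -14*W (Q(w, W) = W*(6 + 5*(-4)) = W*(6 - 20) = W*(-14) = -14*W)
(22 + Q(-3, 5*H))**2 = (22 - 70*3)**2 = (22 - 14*15)**2 = (22 - 210)**2 = (-188)**2 = 35344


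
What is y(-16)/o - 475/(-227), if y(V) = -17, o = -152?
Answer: 76059/34504 ≈ 2.2044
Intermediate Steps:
y(-16)/o - 475/(-227) = -17/(-152) - 475/(-227) = -17*(-1/152) - 475*(-1/227) = 17/152 + 475/227 = 76059/34504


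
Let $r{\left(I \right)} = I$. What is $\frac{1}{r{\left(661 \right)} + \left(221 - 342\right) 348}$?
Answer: $- \frac{1}{41447} \approx -2.4127 \cdot 10^{-5}$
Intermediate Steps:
$\frac{1}{r{\left(661 \right)} + \left(221 - 342\right) 348} = \frac{1}{661 + \left(221 - 342\right) 348} = \frac{1}{661 - 42108} = \frac{1}{-41447} = - \frac{1}{41447}$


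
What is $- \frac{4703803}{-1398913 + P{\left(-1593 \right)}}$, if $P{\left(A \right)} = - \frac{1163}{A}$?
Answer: $\frac{7493158179}{2228467246} \approx 3.3625$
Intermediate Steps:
$- \frac{4703803}{-1398913 + P{\left(-1593 \right)}} = - \frac{4703803}{-1398913 - \frac{1163}{-1593}} = - \frac{4703803}{-1398913 - - \frac{1163}{1593}} = - \frac{4703803}{-1398913 + \frac{1163}{1593}} = - \frac{4703803}{- \frac{2228467246}{1593}} = \left(-4703803\right) \left(- \frac{1593}{2228467246}\right) = \frac{7493158179}{2228467246}$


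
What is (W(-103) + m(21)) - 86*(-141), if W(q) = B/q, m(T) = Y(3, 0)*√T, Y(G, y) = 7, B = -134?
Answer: 1249112/103 + 7*√21 ≈ 12159.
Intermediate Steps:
m(T) = 7*√T
W(q) = -134/q
(W(-103) + m(21)) - 86*(-141) = (-134/(-103) + 7*√21) - 86*(-141) = (-134*(-1/103) + 7*√21) + 12126 = (134/103 + 7*√21) + 12126 = 1249112/103 + 7*√21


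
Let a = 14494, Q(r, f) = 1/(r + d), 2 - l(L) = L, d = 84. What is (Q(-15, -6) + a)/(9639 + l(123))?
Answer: 1000087/656742 ≈ 1.5228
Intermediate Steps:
l(L) = 2 - L
Q(r, f) = 1/(84 + r) (Q(r, f) = 1/(r + 84) = 1/(84 + r))
(Q(-15, -6) + a)/(9639 + l(123)) = (1/(84 - 15) + 14494)/(9639 + (2 - 1*123)) = (1/69 + 14494)/(9639 + (2 - 123)) = (1/69 + 14494)/(9639 - 121) = (1000087/69)/9518 = (1000087/69)*(1/9518) = 1000087/656742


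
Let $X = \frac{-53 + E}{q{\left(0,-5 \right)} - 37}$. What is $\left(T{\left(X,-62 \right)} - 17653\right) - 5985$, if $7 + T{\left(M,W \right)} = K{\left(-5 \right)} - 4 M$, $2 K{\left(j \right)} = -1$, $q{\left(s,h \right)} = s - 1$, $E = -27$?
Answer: $- \frac{898849}{38} \approx -23654.0$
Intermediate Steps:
$q{\left(s,h \right)} = -1 + s$ ($q{\left(s,h \right)} = s - 1 = -1 + s$)
$X = \frac{40}{19}$ ($X = \frac{-53 - 27}{\left(-1 + 0\right) - 37} = - \frac{80}{-1 - 37} = - \frac{80}{-38} = \left(-80\right) \left(- \frac{1}{38}\right) = \frac{40}{19} \approx 2.1053$)
$K{\left(j \right)} = - \frac{1}{2}$ ($K{\left(j \right)} = \frac{1}{2} \left(-1\right) = - \frac{1}{2}$)
$T{\left(M,W \right)} = - \frac{15}{2} - 4 M$ ($T{\left(M,W \right)} = -7 - \left(\frac{1}{2} + 4 M\right) = - \frac{15}{2} - 4 M$)
$\left(T{\left(X,-62 \right)} - 17653\right) - 5985 = \left(\left(- \frac{15}{2} - \frac{160}{19}\right) - 17653\right) - 5985 = \left(- \frac{605}{38} - 17653\right) - 5985 = - \frac{671419}{38} - 5985 = - \frac{898849}{38}$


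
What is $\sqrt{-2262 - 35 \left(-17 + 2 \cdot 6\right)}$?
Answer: $i \sqrt{2087} \approx 45.684 i$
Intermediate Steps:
$\sqrt{-2262 - 35 \left(-17 + 2 \cdot 6\right)} = \sqrt{-2262 - 35 \left(-17 + 12\right)} = \sqrt{-2262 - -175} = \sqrt{-2262 + 175} = \sqrt{-2087} = i \sqrt{2087}$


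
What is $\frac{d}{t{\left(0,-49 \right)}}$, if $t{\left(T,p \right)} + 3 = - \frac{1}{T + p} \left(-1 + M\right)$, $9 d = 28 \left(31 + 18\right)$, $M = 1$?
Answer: $- \frac{1372}{27} \approx -50.815$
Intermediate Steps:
$d = \frac{1372}{9}$ ($d = \frac{28 \left(31 + 18\right)}{9} = \frac{28 \cdot 49}{9} = \frac{1}{9} \cdot 1372 = \frac{1372}{9} \approx 152.44$)
$t{\left(T,p \right)} = -3$ ($t{\left(T,p \right)} = -3 + - \frac{1}{T + p} \left(-1 + 1\right) = -3 + - \frac{1}{T + p} 0 = -3 + 0 = -3$)
$\frac{d}{t{\left(0,-49 \right)}} = \frac{1372}{9 \left(-3\right)} = \frac{1372}{9} \left(- \frac{1}{3}\right) = - \frac{1372}{27}$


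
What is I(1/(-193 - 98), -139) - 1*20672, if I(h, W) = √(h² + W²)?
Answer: -20672 + √1636121602/291 ≈ -20533.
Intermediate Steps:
I(h, W) = √(W² + h²)
I(1/(-193 - 98), -139) - 1*20672 = √((-139)² + (1/(-193 - 98))²) - 1*20672 = √(19321 + (1/(-291))²) - 20672 = √(19321 + (-1/291)²) - 20672 = √(19321 + 1/84681) - 20672 = √(1636121602/84681) - 20672 = √1636121602/291 - 20672 = -20672 + √1636121602/291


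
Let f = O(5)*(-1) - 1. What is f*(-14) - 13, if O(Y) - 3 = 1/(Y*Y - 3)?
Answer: 480/11 ≈ 43.636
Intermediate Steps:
O(Y) = 3 + 1/(-3 + Y²) (O(Y) = 3 + 1/(Y*Y - 3) = 3 + 1/(Y² - 3) = 3 + 1/(-3 + Y²))
f = -89/22 (f = ((-8 + 3*5²)/(-3 + 5²))*(-1) - 1 = ((-8 + 3*25)/(-3 + 25))*(-1) - 1 = ((-8 + 75)/22)*(-1) - 1 = ((1/22)*67)*(-1) - 1 = (67/22)*(-1) - 1 = -67/22 - 1 = -89/22 ≈ -4.0455)
f*(-14) - 13 = -89/22*(-14) - 13 = 623/11 - 13 = 480/11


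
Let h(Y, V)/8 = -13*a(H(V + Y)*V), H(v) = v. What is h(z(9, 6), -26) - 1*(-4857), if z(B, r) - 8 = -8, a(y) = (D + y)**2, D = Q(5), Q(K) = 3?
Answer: -47943407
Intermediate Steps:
D = 3
a(y) = (3 + y)**2
z(B, r) = 0 (z(B, r) = 8 - 8 = 0)
h(Y, V) = -104*(3 + V*(V + Y))**2 (h(Y, V) = 8*(-13*(3 + (V + Y)*V)**2) = 8*(-13*(3 + V*(V + Y))**2) = -104*(3 + V*(V + Y))**2)
h(z(9, 6), -26) - 1*(-4857) = -104*(3 - 26*(-26 + 0))**2 - 1*(-4857) = -104*(3 - 26*(-26))**2 + 4857 = -104*(3 + 676)**2 + 4857 = -104*679**2 + 4857 = -104*461041 + 4857 = -47948264 + 4857 = -47943407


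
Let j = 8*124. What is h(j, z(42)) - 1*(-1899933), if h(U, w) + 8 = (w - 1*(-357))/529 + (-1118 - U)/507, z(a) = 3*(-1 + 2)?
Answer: 509564651105/268203 ≈ 1.8999e+6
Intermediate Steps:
j = 992
z(a) = 3 (z(a) = 3*1 = 3)
h(U, w) = -196619/20631 - U/507 + w/529 (h(U, w) = -8 + ((w - 1*(-357))/529 + (-1118 - U)/507) = -8 + ((w + 357)*(1/529) + (-1118 - U)*(1/507)) = -8 + ((357 + w)*(1/529) + (-86/39 - U/507)) = -8 + ((357/529 + w/529) + (-86/39 - U/507)) = -8 + (-31571/20631 - U/507 + w/529) = -196619/20631 - U/507 + w/529)
h(j, z(42)) - 1*(-1899933) = (-196619/20631 - 1/507*992 + (1/529)*3) - 1*(-1899933) = (-196619/20631 - 992/507 + 3/529) + 1899933 = -3079294/268203 + 1899933 = 509564651105/268203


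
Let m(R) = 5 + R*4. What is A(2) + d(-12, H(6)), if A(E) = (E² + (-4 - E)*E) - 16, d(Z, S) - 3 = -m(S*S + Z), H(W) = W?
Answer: -122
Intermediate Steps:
m(R) = 5 + 4*R
d(Z, S) = -2 - 4*Z - 4*S² (d(Z, S) = 3 - (5 + 4*(S*S + Z)) = 3 - (5 + 4*(S² + Z)) = 3 - (5 + 4*(Z + S²)) = 3 - (5 + (4*Z + 4*S²)) = 3 - (5 + 4*Z + 4*S²) = 3 + (-5 - 4*Z - 4*S²) = -2 - 4*Z - 4*S²)
A(E) = -16 + E² + E*(-4 - E) (A(E) = (E² + E*(-4 - E)) - 16 = -16 + E² + E*(-4 - E))
A(2) + d(-12, H(6)) = (-16 - 4*2) + (-2 - 4*(-12) - 4*6²) = (-16 - 8) + (-2 + 48 - 4*36) = -24 + (-2 + 48 - 144) = -24 - 98 = -122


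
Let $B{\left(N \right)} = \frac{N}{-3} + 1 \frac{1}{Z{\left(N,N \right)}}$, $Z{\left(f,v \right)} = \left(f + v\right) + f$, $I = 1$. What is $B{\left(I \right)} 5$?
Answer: $0$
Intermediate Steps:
$Z{\left(f,v \right)} = v + 2 f$
$B{\left(N \right)} = - \frac{N}{3} + \frac{1}{3 N}$ ($B{\left(N \right)} = \frac{N}{-3} + 1 \frac{1}{N + 2 N} = N \left(- \frac{1}{3}\right) + 1 \frac{1}{3 N} = - \frac{N}{3} + 1 \frac{1}{3 N} = - \frac{N}{3} + \frac{1}{3 N}$)
$B{\left(I \right)} 5 = \frac{1 - 1^{2}}{3 \cdot 1} \cdot 5 = \frac{1}{3} \cdot 1 \left(1 - 1\right) 5 = \frac{1}{3} \cdot 1 \cdot 0 \cdot 5 = 0 \cdot 5 = 0$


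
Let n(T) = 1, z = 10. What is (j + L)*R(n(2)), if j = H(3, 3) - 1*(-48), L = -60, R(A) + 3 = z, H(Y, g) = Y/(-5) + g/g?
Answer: -406/5 ≈ -81.200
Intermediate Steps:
H(Y, g) = 1 - Y/5 (H(Y, g) = Y*(-⅕) + 1 = -Y/5 + 1 = 1 - Y/5)
R(A) = 7 (R(A) = -3 + 10 = 7)
j = 242/5 (j = (1 - ⅕*3) - 1*(-48) = (1 - ⅗) + 48 = ⅖ + 48 = 242/5 ≈ 48.400)
(j + L)*R(n(2)) = (242/5 - 60)*7 = -58/5*7 = -406/5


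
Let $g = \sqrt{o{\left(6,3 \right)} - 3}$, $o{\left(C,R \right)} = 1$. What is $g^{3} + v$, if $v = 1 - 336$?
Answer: $-335 - 2 i \sqrt{2} \approx -335.0 - 2.8284 i$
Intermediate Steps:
$v = -335$ ($v = 1 - 336 = -335$)
$g = i \sqrt{2}$ ($g = \sqrt{1 - 3} = \sqrt{-2} = i \sqrt{2} \approx 1.4142 i$)
$g^{3} + v = \left(i \sqrt{2}\right)^{3} - 335 = - 2 i \sqrt{2} - 335 = -335 - 2 i \sqrt{2}$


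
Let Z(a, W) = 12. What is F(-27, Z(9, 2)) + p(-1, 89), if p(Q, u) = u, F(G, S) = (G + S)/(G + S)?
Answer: 90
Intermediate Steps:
F(G, S) = 1
F(-27, Z(9, 2)) + p(-1, 89) = 1 + 89 = 90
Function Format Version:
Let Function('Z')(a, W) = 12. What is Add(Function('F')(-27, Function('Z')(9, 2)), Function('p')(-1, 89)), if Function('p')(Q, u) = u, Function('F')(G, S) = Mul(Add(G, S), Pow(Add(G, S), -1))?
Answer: 90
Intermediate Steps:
Function('F')(G, S) = 1
Add(Function('F')(-27, Function('Z')(9, 2)), Function('p')(-1, 89)) = Add(1, 89) = 90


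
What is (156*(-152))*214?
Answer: -5074368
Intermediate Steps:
(156*(-152))*214 = -23712*214 = -5074368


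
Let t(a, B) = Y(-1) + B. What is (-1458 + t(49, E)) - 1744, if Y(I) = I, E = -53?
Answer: -3256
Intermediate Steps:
t(a, B) = -1 + B
(-1458 + t(49, E)) - 1744 = (-1458 + (-1 - 53)) - 1744 = (-1458 - 54) - 1744 = -1512 - 1744 = -3256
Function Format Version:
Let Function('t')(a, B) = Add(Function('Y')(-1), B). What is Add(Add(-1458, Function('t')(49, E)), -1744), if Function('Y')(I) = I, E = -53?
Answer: -3256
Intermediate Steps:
Function('t')(a, B) = Add(-1, B)
Add(Add(-1458, Function('t')(49, E)), -1744) = Add(Add(-1458, Add(-1, -53)), -1744) = Add(Add(-1458, -54), -1744) = Add(-1512, -1744) = -3256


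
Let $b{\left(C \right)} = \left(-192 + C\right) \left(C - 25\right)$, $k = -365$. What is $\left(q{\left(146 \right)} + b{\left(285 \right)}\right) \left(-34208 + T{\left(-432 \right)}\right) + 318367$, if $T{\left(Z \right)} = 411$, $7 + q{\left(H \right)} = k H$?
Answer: $984385616$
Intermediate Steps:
$b{\left(C \right)} = \left(-192 + C\right) \left(-25 + C\right)$
$q{\left(H \right)} = -7 - 365 H$
$\left(q{\left(146 \right)} + b{\left(285 \right)}\right) \left(-34208 + T{\left(-432 \right)}\right) + 318367 = \left(\left(-7 - 53290\right) + \left(4800 + 285^{2} - 61845\right)\right) \left(-34208 + 411\right) + 318367 = \left(\left(-7 - 53290\right) + \left(4800 + 81225 - 61845\right)\right) \left(-33797\right) + 318367 = \left(-53297 + 24180\right) \left(-33797\right) + 318367 = \left(-29117\right) \left(-33797\right) + 318367 = 984067249 + 318367 = 984385616$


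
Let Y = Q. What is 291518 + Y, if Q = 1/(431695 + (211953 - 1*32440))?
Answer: 178178133745/611208 ≈ 2.9152e+5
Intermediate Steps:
Q = 1/611208 (Q = 1/(431695 + (211953 - 32440)) = 1/(431695 + 179513) = 1/611208 ≈ 1.6361e-6)
Y = 1/611208 ≈ 1.6361e-6
291518 + Y = 291518 + 1/611208 = 178178133745/611208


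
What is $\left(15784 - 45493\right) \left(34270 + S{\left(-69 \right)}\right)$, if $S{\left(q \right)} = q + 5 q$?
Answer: $-1005827904$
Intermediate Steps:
$S{\left(q \right)} = 6 q$
$\left(15784 - 45493\right) \left(34270 + S{\left(-69 \right)}\right) = \left(15784 - 45493\right) \left(34270 + 6 \left(-69\right)\right) = - 29709 \left(34270 - 414\right) = \left(-29709\right) 33856 = -1005827904$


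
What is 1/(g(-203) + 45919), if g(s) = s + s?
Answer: 1/45513 ≈ 2.1972e-5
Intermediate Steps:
g(s) = 2*s
1/(g(-203) + 45919) = 1/(2*(-203) + 45919) = 1/(-406 + 45919) = 1/45513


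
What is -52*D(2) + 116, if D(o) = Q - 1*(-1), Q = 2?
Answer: -40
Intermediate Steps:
D(o) = 3 (D(o) = 2 - 1*(-1) = 2 + 1 = 3)
-52*D(2) + 116 = -52*3 + 116 = -156 + 116 = -40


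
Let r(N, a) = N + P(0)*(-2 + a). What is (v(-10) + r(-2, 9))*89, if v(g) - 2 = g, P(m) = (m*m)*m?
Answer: -890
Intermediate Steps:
P(m) = m³ (P(m) = m²*m = m³)
r(N, a) = N (r(N, a) = N + 0³*(-2 + a) = N + 0*(-2 + a) = N + 0 = N)
v(g) = 2 + g
(v(-10) + r(-2, 9))*89 = ((2 - 10) - 2)*89 = (-8 - 2)*89 = -10*89 = -890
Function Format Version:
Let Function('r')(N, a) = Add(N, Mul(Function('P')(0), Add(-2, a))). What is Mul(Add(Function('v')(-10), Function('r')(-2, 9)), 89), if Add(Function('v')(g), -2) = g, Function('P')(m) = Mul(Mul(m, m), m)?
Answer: -890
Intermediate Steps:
Function('P')(m) = Pow(m, 3) (Function('P')(m) = Mul(Pow(m, 2), m) = Pow(m, 3))
Function('r')(N, a) = N (Function('r')(N, a) = Add(N, Mul(Pow(0, 3), Add(-2, a))) = Add(N, Mul(0, Add(-2, a))) = Add(N, 0) = N)
Function('v')(g) = Add(2, g)
Mul(Add(Function('v')(-10), Function('r')(-2, 9)), 89) = Mul(Add(Add(2, -10), -2), 89) = Mul(Add(-8, -2), 89) = Mul(-10, 89) = -890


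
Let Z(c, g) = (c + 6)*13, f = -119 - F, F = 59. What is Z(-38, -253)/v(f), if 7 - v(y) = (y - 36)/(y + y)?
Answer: -74048/1139 ≈ -65.011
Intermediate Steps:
f = -178 (f = -119 - 1*59 = -119 - 59 = -178)
v(y) = 7 - (-36 + y)/(2*y) (v(y) = 7 - (y - 36)/(y + y) = 7 - (-36 + y)/(2*y))
Z(c, g) = 78 + 13*c (Z(c, g) = (6 + c)*13 = 78 + 13*c)
Z(-38, -253)/v(f) = (78 + 13*(-38))/(13/2 + 18/(-178)) = (78 - 494)/(13/2 + 18*(-1/178)) = -416/(13/2 - 9/89) = -416/1139/178 = -416*178/1139 = -74048/1139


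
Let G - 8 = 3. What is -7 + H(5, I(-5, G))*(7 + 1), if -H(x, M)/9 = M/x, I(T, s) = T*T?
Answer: -367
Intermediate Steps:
G = 11 (G = 8 + 3 = 11)
I(T, s) = T²
H(x, M) = -9*M/x
-7 + H(5, I(-5, G))*(7 + 1) = -7 + (-9*(-5)²/5)*(7 + 1) = -7 - 9*25*⅕*8 = -7 - 45*8 = -7 - 360 = -367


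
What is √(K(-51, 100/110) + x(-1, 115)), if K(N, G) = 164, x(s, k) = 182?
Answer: √346 ≈ 18.601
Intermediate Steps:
√(K(-51, 100/110) + x(-1, 115)) = √(164 + 182) = √346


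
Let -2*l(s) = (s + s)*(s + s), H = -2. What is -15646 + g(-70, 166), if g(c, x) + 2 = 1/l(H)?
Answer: -125185/8 ≈ -15648.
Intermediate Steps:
l(s) = -2*s² (l(s) = -(s + s)*(s + s)/2 = -2*s*2*s/2 = -2*s²)
g(c, x) = -17/8 (g(c, x) = -2 + 1/(-2*(-2)²) = -2 + 1/(-2*4) = -2 + 1/(-8) = -2 - ⅛ = -17/8)
-15646 + g(-70, 166) = -15646 - 17/8 = -125185/8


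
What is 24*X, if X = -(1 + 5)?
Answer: -144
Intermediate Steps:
X = -6 (X = -1*6 = -6)
24*X = 24*(-6) = -144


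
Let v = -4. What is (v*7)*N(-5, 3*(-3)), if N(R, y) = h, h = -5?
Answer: 140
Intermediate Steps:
N(R, y) = -5
(v*7)*N(-5, 3*(-3)) = -4*7*(-5) = -28*(-5) = 140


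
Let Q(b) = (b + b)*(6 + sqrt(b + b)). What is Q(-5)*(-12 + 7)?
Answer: 300 + 50*I*sqrt(10) ≈ 300.0 + 158.11*I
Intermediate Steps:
Q(b) = 2*b*(6 + sqrt(2)*sqrt(b)) (Q(b) = (2*b)*(6 + sqrt(2*b)) = (2*b)*(6 + sqrt(2)*sqrt(b)) = 2*b*(6 + sqrt(2)*sqrt(b)))
Q(-5)*(-12 + 7) = (12*(-5) + 2*sqrt(2)*(-5)**(3/2))*(-12 + 7) = (-60 + 2*sqrt(2)*(-5*I*sqrt(5)))*(-5) = (-60 - 10*I*sqrt(10))*(-5) = 300 + 50*I*sqrt(10)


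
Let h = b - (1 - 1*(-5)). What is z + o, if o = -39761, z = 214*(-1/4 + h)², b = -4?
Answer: -138221/8 ≈ -17278.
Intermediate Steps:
h = -10 (h = -4 - (1 - 1*(-5)) = -4 - (1 + 5) = -4 - 1*6 = -4 - 6 = -10)
z = 179867/8 (z = 214*(-1/4 - 10)² = 214*(-1*¼ - 10)² = 214*(-¼ - 10)² = 214*(-41/4)² = 214*(1681/16) = 179867/8 ≈ 22483.)
z + o = 179867/8 - 39761 = -138221/8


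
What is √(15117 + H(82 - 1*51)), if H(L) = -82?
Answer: √15035 ≈ 122.62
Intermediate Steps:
√(15117 + H(82 - 1*51)) = √(15117 - 82) = √15035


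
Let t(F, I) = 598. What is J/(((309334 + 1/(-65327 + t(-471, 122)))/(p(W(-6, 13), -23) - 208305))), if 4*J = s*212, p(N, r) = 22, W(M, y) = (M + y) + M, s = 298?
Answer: -212933923148758/20022880485 ≈ -10635.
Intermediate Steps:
W(M, y) = y + 2*M
J = 15794 (J = (298*212)/4 = (¼)*63176 = 15794)
J/(((309334 + 1/(-65327 + t(-471, 122)))/(p(W(-6, 13), -23) - 208305))) = 15794/(((309334 + 1/(-65327 + 598))/(22 - 208305))) = 15794/(((309334 + 1/(-64729))/(-208283))) = 15794/(((309334 - 1/64729)*(-1/208283))) = 15794/(((20022880485/64729)*(-1/208283))) = 15794/(-20022880485/13481950307) = 15794*(-13481950307/20022880485) = -212933923148758/20022880485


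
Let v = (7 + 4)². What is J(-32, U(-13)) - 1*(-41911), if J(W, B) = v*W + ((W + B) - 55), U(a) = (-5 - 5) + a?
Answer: 37929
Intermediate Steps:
v = 121 (v = 11² = 121)
U(a) = -10 + a
J(W, B) = -55 + B + 122*W (J(W, B) = 121*W + ((W + B) - 55) = 121*W + ((B + W) - 55) = 121*W + (-55 + B + W) = -55 + B + 122*W)
J(-32, U(-13)) - 1*(-41911) = (-55 + (-10 - 13) + 122*(-32)) - 1*(-41911) = (-55 - 23 - 3904) + 41911 = -3982 + 41911 = 37929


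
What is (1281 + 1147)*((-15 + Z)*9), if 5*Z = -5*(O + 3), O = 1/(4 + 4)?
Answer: -792135/2 ≈ -3.9607e+5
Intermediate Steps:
O = 1/8 ≈ 0.12500
Z = -25/8 (Z = (-5*(1/8 + 3))/5 = (-5*25/8)/5 = (1/5)*(-125/8) = -25/8 ≈ -3.1250)
(1281 + 1147)*((-15 + Z)*9) = (1281 + 1147)*((-15 - 25/8)*9) = 2428*(-145/8*9) = 2428*(-1305/8) = -792135/2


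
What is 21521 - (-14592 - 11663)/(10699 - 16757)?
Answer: 130347963/6058 ≈ 21517.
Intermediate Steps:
21521 - (-14592 - 11663)/(10699 - 16757) = 21521 - (-26255)/(-6058) = 21521 - (-26255)*(-1)/6058 = 21521 - 1*26255/6058 = 21521 - 26255/6058 = 130347963/6058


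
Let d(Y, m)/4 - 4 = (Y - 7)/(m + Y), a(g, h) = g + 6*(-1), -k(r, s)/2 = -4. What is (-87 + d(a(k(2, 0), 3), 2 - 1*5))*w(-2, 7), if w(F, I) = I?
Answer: -357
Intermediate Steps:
k(r, s) = 8 (k(r, s) = -2*(-4) = 8)
a(g, h) = -6 + g (a(g, h) = g - 6 = -6 + g)
d(Y, m) = 16 + 4*(-7 + Y)/(Y + m) (d(Y, m) = 16 + 4*((Y - 7)/(m + Y)) = 16 + 4*((-7 + Y)/(Y + m)) = 16 + 4*(-7 + Y)/(Y + m))
(-87 + d(a(k(2, 0), 3), 2 - 1*5))*w(-2, 7) = (-87 + 4*(-7 + 4*(2 - 1*5) + 5*(-6 + 8))/((-6 + 8) + (2 - 1*5)))*7 = (-87 + 4*(-7 + 4*(2 - 5) + 5*2)/(2 + (2 - 5)))*7 = (-87 + 4*(-7 + 4*(-3) + 10)/(2 - 3))*7 = (-87 + 4*(-7 - 12 + 10)/(-1))*7 = (-87 + 4*(-1)*(-9))*7 = (-87 + 36)*7 = -51*7 = -357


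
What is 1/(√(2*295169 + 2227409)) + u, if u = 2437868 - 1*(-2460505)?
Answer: 4898373 + √34787/313083 ≈ 4.8984e+6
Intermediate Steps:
u = 4898373 (u = 2437868 + 2460505 = 4898373)
1/(√(2*295169 + 2227409)) + u = 1/(√(2*295169 + 2227409)) + 4898373 = 1/(√(590338 + 2227409)) + 4898373 = 1/(√2817747) + 4898373 = 1/(9*√34787) + 4898373 = √34787/313083 + 4898373 = 4898373 + √34787/313083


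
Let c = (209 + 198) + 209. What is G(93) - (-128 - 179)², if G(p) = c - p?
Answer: -93726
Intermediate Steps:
c = 616 (c = 407 + 209 = 616)
G(p) = 616 - p
G(93) - (-128 - 179)² = (616 - 1*93) - (-128 - 179)² = (616 - 93) - 1*(-307)² = 523 - 1*94249 = 523 - 94249 = -93726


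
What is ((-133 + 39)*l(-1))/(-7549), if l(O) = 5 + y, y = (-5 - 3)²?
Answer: 6486/7549 ≈ 0.85919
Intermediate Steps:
y = 64 (y = (-8)² = 64)
l(O) = 69 (l(O) = 5 + 64 = 69)
((-133 + 39)*l(-1))/(-7549) = ((-133 + 39)*69)/(-7549) = -94*69*(-1/7549) = -6486*(-1/7549) = 6486/7549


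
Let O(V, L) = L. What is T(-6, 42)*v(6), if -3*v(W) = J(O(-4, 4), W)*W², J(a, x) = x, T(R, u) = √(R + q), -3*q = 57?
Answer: -360*I ≈ -360.0*I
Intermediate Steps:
q = -19 (q = -⅓*57 = -19)
T(R, u) = √(-19 + R) (T(R, u) = √(R - 19) = √(-19 + R))
v(W) = -W³/3 (v(W) = -W*W²/3 = -W³/3)
T(-6, 42)*v(6) = √(-19 - 6)*(-⅓*6³) = √(-25)*(-⅓*216) = (5*I)*(-72) = -360*I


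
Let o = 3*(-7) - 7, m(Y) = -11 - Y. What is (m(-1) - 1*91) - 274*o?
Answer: 7571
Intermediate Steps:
o = -28 (o = -21 - 7 = -28)
(m(-1) - 1*91) - 274*o = ((-11 - 1*(-1)) - 1*91) - 274*(-28) = ((-11 + 1) - 91) + 7672 = (-10 - 91) + 7672 = -101 + 7672 = 7571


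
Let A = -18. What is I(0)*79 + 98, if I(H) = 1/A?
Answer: 1685/18 ≈ 93.611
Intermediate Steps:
A = -18 (A = -3*6 = -18)
I(H) = -1/18 (I(H) = 1/(-18) = -1/18)
I(0)*79 + 98 = -1/18*79 + 98 = -79/18 + 98 = 1685/18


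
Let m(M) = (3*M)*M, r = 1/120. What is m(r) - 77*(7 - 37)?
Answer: 11088001/4800 ≈ 2310.0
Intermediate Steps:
r = 1/120 ≈ 0.0083333
m(M) = 3*M**2
m(r) - 77*(7 - 37) = 3*(1/120)**2 - 77*(7 - 37) = 3*(1/14400) - 77*(-30) = 1/4800 - 1*(-2310) = 1/4800 + 2310 = 11088001/4800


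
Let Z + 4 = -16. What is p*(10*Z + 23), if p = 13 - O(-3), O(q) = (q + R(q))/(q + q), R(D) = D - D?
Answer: -4425/2 ≈ -2212.5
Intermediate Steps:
Z = -20 (Z = -4 - 16 = -20)
R(D) = 0
O(q) = 1/2 (O(q) = (q + 0)/(q + q) = q/((2*q)) = q*(1/(2*q)) = 1/2)
p = 25/2 (p = 13 - 1*1/2 = 13 - 1/2 = 25/2 ≈ 12.500)
p*(10*Z + 23) = 25*(10*(-20) + 23)/2 = 25*(-200 + 23)/2 = (25/2)*(-177) = -4425/2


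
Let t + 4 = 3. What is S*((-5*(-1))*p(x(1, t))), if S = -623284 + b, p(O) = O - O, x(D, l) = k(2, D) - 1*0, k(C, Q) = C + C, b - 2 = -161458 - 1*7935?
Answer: 0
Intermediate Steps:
b = -169391 (b = 2 + (-161458 - 1*7935) = 2 + (-161458 - 7935) = 2 - 169393 = -169391)
k(C, Q) = 2*C
t = -1 (t = -4 + 3 = -1)
x(D, l) = 4 (x(D, l) = 2*2 - 1*0 = 4 + 0 = 4)
p(O) = 0
S = -792675 (S = -623284 - 169391 = -792675)
S*((-5*(-1))*p(x(1, t))) = -792675*(-5*(-1))*0 = -3963375*0 = -792675*0 = 0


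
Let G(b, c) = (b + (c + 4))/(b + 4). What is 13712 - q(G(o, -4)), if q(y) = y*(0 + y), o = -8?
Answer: 13708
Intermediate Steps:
G(b, c) = (4 + b + c)/(4 + b) (G(b, c) = (b + (4 + c))/(4 + b) = (4 + b + c)/(4 + b))
q(y) = y**2 (q(y) = y*y = y**2)
13712 - q(G(o, -4)) = 13712 - ((4 - 8 - 4)/(4 - 8))**2 = 13712 - (-8/(-4))**2 = 13712 - (-1/4*(-8))**2 = 13712 - 1*2**2 = 13712 - 1*4 = 13712 - 4 = 13708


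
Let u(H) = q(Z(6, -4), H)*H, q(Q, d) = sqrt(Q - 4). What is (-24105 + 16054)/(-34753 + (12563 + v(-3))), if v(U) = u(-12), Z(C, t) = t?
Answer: 89325845/246198626 - 48306*I*sqrt(2)/123099313 ≈ 0.36282 - 0.00055496*I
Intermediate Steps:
q(Q, d) = sqrt(-4 + Q)
u(H) = 2*I*H*sqrt(2) (u(H) = sqrt(-4 - 4)*H = sqrt(-8)*H = (2*I*sqrt(2))*H = 2*I*H*sqrt(2))
v(U) = -24*I*sqrt(2) (v(U) = 2*I*(-12)*sqrt(2) = -24*I*sqrt(2))
(-24105 + 16054)/(-34753 + (12563 + v(-3))) = (-24105 + 16054)/(-34753 + (12563 - 24*I*sqrt(2))) = -8051/(-22190 - 24*I*sqrt(2))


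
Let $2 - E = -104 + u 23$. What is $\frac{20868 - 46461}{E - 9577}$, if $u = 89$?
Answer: $\frac{25593}{11518} \approx 2.222$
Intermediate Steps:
$E = -1941$ ($E = 2 - \left(-104 + 89 \cdot 23\right) = 2 - \left(-104 + 2047\right) = 2 - 1943 = -1941$)
$\frac{20868 - 46461}{E - 9577} = \frac{20868 - 46461}{-1941 - 9577} = - \frac{25593}{-11518} = \left(-25593\right) \left(- \frac{1}{11518}\right) = \frac{25593}{11518}$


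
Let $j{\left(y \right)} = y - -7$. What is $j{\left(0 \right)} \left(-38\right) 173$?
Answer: $-46018$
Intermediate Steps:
$j{\left(y \right)} = 7 + y$ ($j{\left(y \right)} = y + 7 = 7 + y$)
$j{\left(0 \right)} \left(-38\right) 173 = \left(7 + 0\right) \left(-38\right) 173 = 7 \left(-38\right) 173 = \left(-266\right) 173 = -46018$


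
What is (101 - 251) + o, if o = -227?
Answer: -377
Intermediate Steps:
(101 - 251) + o = (101 - 251) - 227 = -150 - 227 = -377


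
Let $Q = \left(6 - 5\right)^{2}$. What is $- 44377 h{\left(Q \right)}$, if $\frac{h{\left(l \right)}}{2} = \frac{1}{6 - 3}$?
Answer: $- \frac{88754}{3} \approx -29585.0$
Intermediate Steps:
$Q = 1$ ($Q = 1^{2} = 1$)
$h{\left(l \right)} = \frac{2}{3}$ ($h{\left(l \right)} = \frac{2}{6 - 3} = \frac{2}{3}$)
$- 44377 h{\left(Q \right)} = \left(-44377\right) \frac{2}{3} = - \frac{88754}{3}$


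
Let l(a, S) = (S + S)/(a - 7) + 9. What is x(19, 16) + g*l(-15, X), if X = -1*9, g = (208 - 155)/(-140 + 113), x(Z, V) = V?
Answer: -36/11 ≈ -3.2727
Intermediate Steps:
g = -53/27 (g = 53/(-27) = 53*(-1/27) = -53/27 ≈ -1.9630)
X = -9
l(a, S) = 9 + 2*S/(-7 + a) (l(a, S) = (2*S)/(-7 + a) + 9 = 2*S/(-7 + a) + 9 = 9 + 2*S/(-7 + a))
x(19, 16) + g*l(-15, X) = 16 - 53*(-63 + 2*(-9) + 9*(-15))/(27*(-7 - 15)) = 16 - 53*(-63 - 18 - 135)/(27*(-22)) = 16 - (-53)*(-216)/594 = 16 - 53/27*108/11 = 16 - 212/11 = -36/11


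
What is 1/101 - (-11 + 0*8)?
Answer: 1112/101 ≈ 11.010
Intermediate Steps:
1/101 - (-11 + 0*8) = 1/101 - (-11 + 0) = 1/101 - 1*(-11) = 1/101 + 11 = 1112/101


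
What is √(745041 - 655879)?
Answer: √89162 ≈ 298.60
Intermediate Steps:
√(745041 - 655879) = √89162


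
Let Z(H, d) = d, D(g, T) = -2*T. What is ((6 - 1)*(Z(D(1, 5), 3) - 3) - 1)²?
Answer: 1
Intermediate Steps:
((6 - 1)*(Z(D(1, 5), 3) - 3) - 1)² = ((6 - 1)*(3 - 3) - 1)² = (5*0 - 1)² = (0 - 1)² = (-1)² = 1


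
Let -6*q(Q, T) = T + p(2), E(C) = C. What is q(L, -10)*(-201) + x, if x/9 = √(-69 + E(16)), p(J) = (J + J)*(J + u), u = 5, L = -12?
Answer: 603 + 9*I*√53 ≈ 603.0 + 65.521*I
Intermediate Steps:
p(J) = 2*J*(5 + J) (p(J) = (J + J)*(J + 5) = (2*J)*(5 + J) = 2*J*(5 + J))
x = 9*I*√53 (x = 9*√(-69 + 16) = 9*√(-53) = 9*(I*√53) = 9*I*√53 ≈ 65.521*I)
q(Q, T) = -14/3 - T/6 (q(Q, T) = -(T + 2*2*(5 + 2))/6 = -(T + 2*2*7)/6 = -(T + 28)/6 = -(28 + T)/6 = -14/3 - T/6)
q(L, -10)*(-201) + x = (-14/3 - ⅙*(-10))*(-201) + 9*I*√53 = (-14/3 + 5/3)*(-201) + 9*I*√53 = -3*(-201) + 9*I*√53 = 603 + 9*I*√53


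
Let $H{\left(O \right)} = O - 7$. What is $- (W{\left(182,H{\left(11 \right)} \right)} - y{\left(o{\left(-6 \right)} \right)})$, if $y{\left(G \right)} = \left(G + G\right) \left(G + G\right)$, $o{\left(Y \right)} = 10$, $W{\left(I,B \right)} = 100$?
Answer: $300$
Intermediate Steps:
$H{\left(O \right)} = -7 + O$
$y{\left(G \right)} = 4 G^{2}$ ($y{\left(G \right)} = 2 G 2 G = 4 G^{2}$)
$- (W{\left(182,H{\left(11 \right)} \right)} - y{\left(o{\left(-6 \right)} \right)}) = - (100 - 4 \cdot 10^{2}) = - (100 - 4 \cdot 100) = - (100 - 400) = \left(-1\right) \left(-300\right) = 300$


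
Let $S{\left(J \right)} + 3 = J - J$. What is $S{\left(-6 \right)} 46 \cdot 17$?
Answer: $-2346$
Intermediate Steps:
$S{\left(J \right)} = -3$ ($S{\left(J \right)} = -3 + \left(J - J\right) = -3 + 0 = -3$)
$S{\left(-6 \right)} 46 \cdot 17 = \left(-3\right) 46 \cdot 17 = \left(-138\right) 17 = -2346$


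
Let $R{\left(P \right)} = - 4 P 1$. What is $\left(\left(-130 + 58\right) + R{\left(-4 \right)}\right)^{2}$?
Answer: $3136$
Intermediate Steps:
$R{\left(P \right)} = - 4 P$
$\left(\left(-130 + 58\right) + R{\left(-4 \right)}\right)^{2} = \left(\left(-130 + 58\right) - -16\right)^{2} = \left(-72 + 16\right)^{2} = \left(-56\right)^{2} = 3136$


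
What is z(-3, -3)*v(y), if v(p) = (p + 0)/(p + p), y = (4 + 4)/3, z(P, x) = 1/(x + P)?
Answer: -1/12 ≈ -0.083333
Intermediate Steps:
z(P, x) = 1/(P + x)
y = 8/3 (y = 8*(1/3) = 8/3 ≈ 2.6667)
v(p) = 1/2 (v(p) = p/((2*p)) = p*(1/(2*p)) = 1/2)
z(-3, -3)*v(y) = (1/2)/(-3 - 3) = (1/2)/(-6) = -1/6*1/2 = -1/12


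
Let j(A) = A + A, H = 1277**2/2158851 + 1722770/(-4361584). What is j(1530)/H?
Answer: 14406495269375520/1696678888733 ≈ 8491.0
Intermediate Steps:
H = 1696678888733/4708004989992 (H = 1630729*(1/2158851) + 1722770*(-1/4361584) = 1630729/2158851 - 861385/2180792 = 1696678888733/4708004989992 ≈ 0.36038)
j(A) = 2*A
j(1530)/H = (2*1530)/(1696678888733/4708004989992) = 3060*(4708004989992/1696678888733) = 14406495269375520/1696678888733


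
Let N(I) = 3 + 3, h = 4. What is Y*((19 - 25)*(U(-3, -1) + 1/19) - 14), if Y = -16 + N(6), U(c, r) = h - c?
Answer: 10700/19 ≈ 563.16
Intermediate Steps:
U(c, r) = 4 - c
N(I) = 6
Y = -10 (Y = -16 + 6 = -10)
Y*((19 - 25)*(U(-3, -1) + 1/19) - 14) = -10*((19 - 25)*((4 - 1*(-3)) + 1/19) - 14) = -10*(-6*((4 + 3) + 1/19) - 14) = -10*(-6*(7 + 1/19) - 14) = -10*(-6*134/19 - 14) = -10*(-804/19 - 14) = -10*(-1070/19) = 10700/19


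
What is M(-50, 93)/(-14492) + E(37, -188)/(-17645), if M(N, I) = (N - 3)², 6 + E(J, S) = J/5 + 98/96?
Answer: -2975993263/15342680400 ≈ -0.19397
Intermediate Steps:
E(J, S) = -239/48 + J/5 (E(J, S) = -6 + (J/5 + 98/96) = -6 + (J*(⅕) + 98*(1/96)) = -6 + (J/5 + 49/48) = -6 + (49/48 + J/5) = -239/48 + J/5)
M(N, I) = (-3 + N)²
M(-50, 93)/(-14492) + E(37, -188)/(-17645) = (-3 - 50)²/(-14492) + (-239/48 + (⅕)*37)/(-17645) = (-53)²*(-1/14492) + (-239/48 + 37/5)*(-1/17645) = 2809*(-1/14492) + (581/240)*(-1/17645) = -2809/14492 - 581/4234800 = -2975993263/15342680400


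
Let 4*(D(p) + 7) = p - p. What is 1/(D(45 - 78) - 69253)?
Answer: -1/69260 ≈ -1.4438e-5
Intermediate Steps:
D(p) = -7 (D(p) = -7 + (p - p)/4 = -7 + (1/4)*0 = -7 + 0 = -7)
1/(D(45 - 78) - 69253) = 1/(-7 - 69253) = 1/(-69260) = -1/69260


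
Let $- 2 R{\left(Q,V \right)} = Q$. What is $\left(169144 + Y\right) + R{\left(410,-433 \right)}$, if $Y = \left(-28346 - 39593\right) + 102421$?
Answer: $203421$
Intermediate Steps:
$R{\left(Q,V \right)} = - \frac{Q}{2}$
$Y = 34482$ ($Y = -67939 + 102421 = 34482$)
$\left(169144 + Y\right) + R{\left(410,-433 \right)} = \left(169144 + 34482\right) - 205 = 203626 - 205 = 203421$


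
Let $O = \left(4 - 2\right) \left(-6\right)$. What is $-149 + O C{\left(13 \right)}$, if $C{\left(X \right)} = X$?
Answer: $-305$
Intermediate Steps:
$O = -12$ ($O = 2 \left(-6\right) = -12$)
$-149 + O C{\left(13 \right)} = -149 - 156 = -305$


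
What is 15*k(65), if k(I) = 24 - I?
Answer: -615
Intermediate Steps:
15*k(65) = 15*(24 - 1*65) = 15*(24 - 65) = 15*(-41) = -615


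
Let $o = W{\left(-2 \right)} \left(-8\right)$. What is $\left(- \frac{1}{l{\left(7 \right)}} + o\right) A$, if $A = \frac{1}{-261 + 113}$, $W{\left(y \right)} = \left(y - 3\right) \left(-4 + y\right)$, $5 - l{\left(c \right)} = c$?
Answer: $\frac{479}{296} \approx 1.6182$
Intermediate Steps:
$l{\left(c \right)} = 5 - c$
$W{\left(y \right)} = \left(-4 + y\right) \left(-3 + y\right)$ ($W{\left(y \right)} = \left(-3 + y\right) \left(-4 + y\right) = \left(-4 + y\right) \left(-3 + y\right)$)
$o = -240$ ($o = \left(12 + \left(-2\right)^{2} - -14\right) \left(-8\right) = \left(12 + 4 + 14\right) \left(-8\right) = 30 \left(-8\right) = -240$)
$A = - \frac{1}{148}$ ($A = \frac{1}{-148} = - \frac{1}{148} \approx -0.0067568$)
$\left(- \frac{1}{l{\left(7 \right)}} + o\right) A = \left(- \frac{1}{5 - 7} - 240\right) \left(- \frac{1}{148}\right) = \left(- \frac{1}{-2} - 240\right) \left(- \frac{1}{148}\right) = \left(\left(-1\right) \left(- \frac{1}{2}\right) - 240\right) \left(- \frac{1}{148}\right) = \left(\frac{1}{2} - 240\right) \left(- \frac{1}{148}\right) = \left(- \frac{479}{2}\right) \left(- \frac{1}{148}\right) = \frac{479}{296}$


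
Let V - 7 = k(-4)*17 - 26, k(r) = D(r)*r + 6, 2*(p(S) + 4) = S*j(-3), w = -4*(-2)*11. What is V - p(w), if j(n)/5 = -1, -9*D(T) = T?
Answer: 2491/9 ≈ 276.78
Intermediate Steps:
D(T) = -T/9
w = 88 (w = 8*11 = 88)
j(n) = -5 (j(n) = 5*(-1) = -5)
p(S) = -4 - 5*S/2 (p(S) = -4 + (S*(-5))/2 = -4 + (-5*S)/2 = -4 - 5*S/2)
k(r) = 6 - r²/9 (k(r) = (-r/9)*r + 6 = -r²/9 + 6 = 6 - r²/9)
V = 475/9 (V = 7 + ((6 - ⅑*(-4)²)*17 - 26) = 7 + ((6 - ⅑*16)*17 - 26) = 7 + ((6 - 16/9)*17 - 26) = 7 + ((38/9)*17 - 26) = 7 + (646/9 - 26) = 7 + 412/9 = 475/9 ≈ 52.778)
V - p(w) = 475/9 - (-4 - 5/2*88) = 475/9 - (-4 - 220) = 475/9 - 1*(-224) = 475/9 + 224 = 2491/9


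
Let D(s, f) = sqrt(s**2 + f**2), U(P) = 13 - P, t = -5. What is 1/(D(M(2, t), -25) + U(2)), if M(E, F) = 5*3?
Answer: -11/729 + 5*sqrt(34)/729 ≈ 0.024904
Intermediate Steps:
M(E, F) = 15
D(s, f) = sqrt(f**2 + s**2)
1/(D(M(2, t), -25) + U(2)) = 1/(sqrt((-25)**2 + 15**2) + (13 - 1*2)) = 1/(sqrt(625 + 225) + (13 - 2)) = 1/(sqrt(850) + 11) = 1/(5*sqrt(34) + 11) = 1/(11 + 5*sqrt(34))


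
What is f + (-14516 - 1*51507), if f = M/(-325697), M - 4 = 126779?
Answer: -21503619814/325697 ≈ -66023.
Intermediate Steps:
M = 126783 (M = 4 + 126779 = 126783)
f = -126783/325697 (f = 126783/(-325697) = 126783*(-1/325697) = -126783/325697 ≈ -0.38927)
f + (-14516 - 1*51507) = -126783/325697 + (-14516 - 1*51507) = -126783/325697 + (-14516 - 51507) = -126783/325697 - 66023 = -21503619814/325697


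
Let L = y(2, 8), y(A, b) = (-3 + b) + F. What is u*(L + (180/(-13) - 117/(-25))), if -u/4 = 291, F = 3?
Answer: 441156/325 ≈ 1357.4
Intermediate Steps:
u = -1164 (u = -4*291 = -1164)
y(A, b) = b (y(A, b) = (-3 + b) + 3 = b)
L = 8
u*(L + (180/(-13) - 117/(-25))) = -1164*(8 + (180/(-13) - 117/(-25))) = -1164*(8 + (180*(-1/13) - 117*(-1/25))) = -1164*(8 + (-180/13 + 117/25)) = -1164*(8 - 2979/325) = -1164*(-379/325) = 441156/325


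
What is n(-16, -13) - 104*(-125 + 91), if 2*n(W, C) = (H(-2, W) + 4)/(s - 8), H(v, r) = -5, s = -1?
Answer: 63649/18 ≈ 3536.1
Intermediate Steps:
n(W, C) = 1/18 (n(W, C) = ((-5 + 4)/(-1 - 8))/2 = (-1/(-9))/2 = (-1*(-⅑))/2 = (½)*(⅑) = 1/18)
n(-16, -13) - 104*(-125 + 91) = 1/18 - 104*(-125 + 91) = 1/18 - 104*(-34) = 1/18 + 3536 = 63649/18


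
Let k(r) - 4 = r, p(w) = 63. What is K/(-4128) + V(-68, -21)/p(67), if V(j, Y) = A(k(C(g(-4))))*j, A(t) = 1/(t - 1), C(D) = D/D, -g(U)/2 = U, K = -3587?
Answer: 51935/86688 ≈ 0.59910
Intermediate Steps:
g(U) = -2*U
C(D) = 1
k(r) = 4 + r
A(t) = 1/(-1 + t)
V(j, Y) = j/4 (V(j, Y) = j/(-1 + (4 + 1)) = j/(-1 + 5) = j/4)
K/(-4128) + V(-68, -21)/p(67) = -3587/(-4128) + ((¼)*(-68))/63 = -3587*(-1/4128) - 17*1/63 = 3587/4128 - 17/63 = 51935/86688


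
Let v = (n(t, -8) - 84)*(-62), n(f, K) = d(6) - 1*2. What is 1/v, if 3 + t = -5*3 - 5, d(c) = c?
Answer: 1/4960 ≈ 0.00020161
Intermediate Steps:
t = -23 (t = -3 + (-5*3 - 5) = -3 + (-15 - 5) = -3 - 20 = -23)
n(f, K) = 4 (n(f, K) = 6 - 1*2 = 6 - 2 = 4)
v = 4960 (v = (4 - 84)*(-62) = -80*(-62) = 4960)
1/v = 1/4960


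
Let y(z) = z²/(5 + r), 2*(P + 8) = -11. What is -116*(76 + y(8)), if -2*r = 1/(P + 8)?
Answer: -71920/7 ≈ -10274.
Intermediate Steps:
P = -27/2 (P = -8 + (½)*(-11) = -8 - 11/2 = -27/2 ≈ -13.500)
r = 1/11 (r = -1/(2*(-27/2 + 8)) = -1/(2*(-11/2)) = -½*(-2/11) = 1/11 ≈ 0.090909)
y(z) = 11*z²/56 (y(z) = z²/(5 + 1/11) = z²/(56/11) = 11*z²/56)
-116*(76 + y(8)) = -116*(76 + (11/56)*8²) = -116*(76 + (11/56)*64) = -116*(76 + 88/7) = -116*620/7 = -71920/7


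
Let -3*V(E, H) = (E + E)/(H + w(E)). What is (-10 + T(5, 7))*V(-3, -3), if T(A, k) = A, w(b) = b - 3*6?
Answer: 5/12 ≈ 0.41667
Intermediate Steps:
w(b) = -18 + b (w(b) = b - 18 = -18 + b)
V(E, H) = -2*E/(3*(-18 + E + H)) (V(E, H) = -(E + E)/(3*(H + (-18 + E))) = -2*E/(3*(-18 + E + H)))
(-10 + T(5, 7))*V(-3, -3) = (-10 + 5)*(-2*(-3)/(-54 + 3*(-3) + 3*(-3))) = -(-10)*(-3)/(-54 - 9 - 9) = -(-10)*(-3)/(-72) = -(-10)*(-3)*(-1)/72 = -5*(-1/12) = 5/12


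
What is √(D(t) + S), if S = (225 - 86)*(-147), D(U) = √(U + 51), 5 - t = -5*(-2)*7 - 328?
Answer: √(-20433 + √314) ≈ 142.88*I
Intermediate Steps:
t = 263 (t = 5 - (-5*(-2)*7 - 328) = 5 - (10*7 - 328) = 5 - (70 - 328) = 5 - 1*(-258) = 5 + 258 = 263)
D(U) = √(51 + U)
S = -20433 (S = 139*(-147) = -20433)
√(D(t) + S) = √(√(51 + 263) - 20433) = √(√314 - 20433) = √(-20433 + √314)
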